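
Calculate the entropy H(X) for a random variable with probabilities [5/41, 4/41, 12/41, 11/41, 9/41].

H(X) = -Σ p(x) log₂ p(x)
  -5/41 × log₂(5/41) = 0.3702
  -4/41 × log₂(4/41) = 0.3276
  -12/41 × log₂(12/41) = 0.5188
  -11/41 × log₂(11/41) = 0.5093
  -9/41 × log₂(9/41) = 0.4802
H(X) = 2.2060 bits


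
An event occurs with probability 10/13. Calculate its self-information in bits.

Information content I(x) = -log₂(p(x))
I = -log₂(10/13) = -log₂(0.7692)
I = 0.3785 bits


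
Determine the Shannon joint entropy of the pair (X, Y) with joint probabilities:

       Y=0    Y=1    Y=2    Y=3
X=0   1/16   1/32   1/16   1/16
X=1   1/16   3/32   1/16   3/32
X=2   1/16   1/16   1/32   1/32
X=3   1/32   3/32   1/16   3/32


H(X,Y) = -Σ p(x,y) log₂ p(x,y)
  p(0,0)=1/16: -0.0625 × log₂(0.0625) = 0.2500
  p(0,1)=1/32: -0.0312 × log₂(0.0312) = 0.1562
  p(0,2)=1/16: -0.0625 × log₂(0.0625) = 0.2500
  p(0,3)=1/16: -0.0625 × log₂(0.0625) = 0.2500
  p(1,0)=1/16: -0.0625 × log₂(0.0625) = 0.2500
  p(1,1)=3/32: -0.0938 × log₂(0.0938) = 0.3202
  p(1,2)=1/16: -0.0625 × log₂(0.0625) = 0.2500
  p(1,3)=3/32: -0.0938 × log₂(0.0938) = 0.3202
  p(2,0)=1/16: -0.0625 × log₂(0.0625) = 0.2500
  p(2,1)=1/16: -0.0625 × log₂(0.0625) = 0.2500
  p(2,2)=1/32: -0.0312 × log₂(0.0312) = 0.1562
  p(2,3)=1/32: -0.0312 × log₂(0.0312) = 0.1562
  p(3,0)=1/32: -0.0312 × log₂(0.0312) = 0.1562
  p(3,1)=3/32: -0.0938 × log₂(0.0938) = 0.3202
  p(3,2)=1/16: -0.0625 × log₂(0.0625) = 0.2500
  p(3,3)=3/32: -0.0938 × log₂(0.0938) = 0.3202
H(X,Y) = 3.9056 bits


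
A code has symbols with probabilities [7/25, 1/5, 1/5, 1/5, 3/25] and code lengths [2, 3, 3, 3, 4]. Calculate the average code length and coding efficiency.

Average length L = Σ p_i × l_i = 2.8400 bits
Entropy H = 2.2744 bits
Efficiency η = H/L × 100% = 80.09%


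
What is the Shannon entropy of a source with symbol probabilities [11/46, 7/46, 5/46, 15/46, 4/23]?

H(X) = -Σ p(x) log₂ p(x)
  -11/46 × log₂(11/46) = 0.4936
  -7/46 × log₂(7/46) = 0.4133
  -5/46 × log₂(5/46) = 0.3480
  -15/46 × log₂(15/46) = 0.5272
  -4/23 × log₂(4/23) = 0.4389
H(X) = 2.2210 bits


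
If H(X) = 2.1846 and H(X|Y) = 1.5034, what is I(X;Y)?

I(X;Y) = H(X) - H(X|Y)
I(X;Y) = 2.1846 - 1.5034 = 0.6812 bits


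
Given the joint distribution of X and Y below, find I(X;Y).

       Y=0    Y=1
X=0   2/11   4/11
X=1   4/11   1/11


H(X) = 0.9940, H(Y) = 0.9940, H(X,Y) = 1.8231
I(X;Y) = H(X) + H(Y) - H(X,Y) = 0.1650 bits


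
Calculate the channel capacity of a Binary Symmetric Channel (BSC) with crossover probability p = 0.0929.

For BSC with error probability p:
C = 1 - H(p) where H(p) is binary entropy
H(0.0929) = -0.0929 × log₂(0.0929) - 0.9071 × log₂(0.9071)
H(p) = 0.4461
C = 1 - 0.4461 = 0.5539 bits/use


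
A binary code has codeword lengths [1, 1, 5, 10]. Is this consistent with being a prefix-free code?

Kraft inequality: Σ 2^(-l_i) ≤ 1 for prefix-free code
Calculating: 2^(-1) + 2^(-1) + 2^(-5) + 2^(-10)
= 0.5 + 0.5 + 0.03125 + 0.0009765625
= 1.0322
Since 1.0322 > 1, prefix-free code does not exist


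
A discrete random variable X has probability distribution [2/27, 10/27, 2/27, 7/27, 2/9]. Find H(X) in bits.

H(X) = -Σ p(x) log₂ p(x)
  -2/27 × log₂(2/27) = 0.2781
  -10/27 × log₂(10/27) = 0.5307
  -2/27 × log₂(2/27) = 0.2781
  -7/27 × log₂(7/27) = 0.5049
  -2/9 × log₂(2/9) = 0.4822
H(X) = 2.0741 bits


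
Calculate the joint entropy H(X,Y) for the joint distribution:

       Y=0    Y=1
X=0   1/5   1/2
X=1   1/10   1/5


H(X,Y) = -Σ p(x,y) log₂ p(x,y)
  p(0,0)=1/5: -0.2000 × log₂(0.2000) = 0.4644
  p(0,1)=1/2: -0.5000 × log₂(0.5000) = 0.5000
  p(1,0)=1/10: -0.1000 × log₂(0.1000) = 0.3322
  p(1,1)=1/5: -0.2000 × log₂(0.2000) = 0.4644
H(X,Y) = 1.7610 bits


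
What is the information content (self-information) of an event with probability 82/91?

Information content I(x) = -log₂(p(x))
I = -log₂(82/91) = -log₂(0.9011)
I = 0.1502 bits


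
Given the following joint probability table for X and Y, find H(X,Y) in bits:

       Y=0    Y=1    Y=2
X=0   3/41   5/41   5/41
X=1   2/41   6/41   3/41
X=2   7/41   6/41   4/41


H(X,Y) = -Σ p(x,y) log₂ p(x,y)
  p(0,0)=3/41: -0.0732 × log₂(0.0732) = 0.2760
  p(0,1)=5/41: -0.1220 × log₂(0.1220) = 0.3702
  p(0,2)=5/41: -0.1220 × log₂(0.1220) = 0.3702
  p(1,0)=2/41: -0.0488 × log₂(0.0488) = 0.2126
  p(1,1)=6/41: -0.1463 × log₂(0.1463) = 0.4057
  p(1,2)=3/41: -0.0732 × log₂(0.0732) = 0.2760
  p(2,0)=7/41: -0.1707 × log₂(0.1707) = 0.4354
  p(2,1)=6/41: -0.1463 × log₂(0.1463) = 0.4057
  p(2,2)=4/41: -0.0976 × log₂(0.0976) = 0.3276
H(X,Y) = 3.0795 bits


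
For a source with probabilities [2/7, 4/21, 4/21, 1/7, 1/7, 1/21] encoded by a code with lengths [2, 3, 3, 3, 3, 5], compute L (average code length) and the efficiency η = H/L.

Average length L = Σ p_i × l_i = 2.8095 bits
Entropy H = 2.4390 bits
Efficiency η = H/L × 100% = 86.81%


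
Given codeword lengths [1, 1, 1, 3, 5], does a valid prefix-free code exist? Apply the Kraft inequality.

Kraft inequality: Σ 2^(-l_i) ≤ 1 for prefix-free code
Calculating: 2^(-1) + 2^(-1) + 2^(-1) + 2^(-3) + 2^(-5)
= 0.5 + 0.5 + 0.5 + 0.125 + 0.03125
= 1.6562
Since 1.6562 > 1, prefix-free code does not exist


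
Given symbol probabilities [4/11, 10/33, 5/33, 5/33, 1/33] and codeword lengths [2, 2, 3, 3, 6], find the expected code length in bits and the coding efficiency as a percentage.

Average length L = Σ p_i × l_i = 2.4242 bits
Entropy H = 2.0305 bits
Efficiency η = H/L × 100% = 83.76%


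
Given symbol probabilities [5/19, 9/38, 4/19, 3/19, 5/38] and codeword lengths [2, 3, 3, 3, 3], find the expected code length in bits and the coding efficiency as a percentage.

Average length L = Σ p_i × l_i = 2.7368 bits
Entropy H = 2.2777 bits
Efficiency η = H/L × 100% = 83.22%


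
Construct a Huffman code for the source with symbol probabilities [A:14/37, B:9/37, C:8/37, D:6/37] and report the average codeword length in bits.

Huffman tree construction:
Combine smallest probabilities repeatedly
Resulting codes:
  A: 11 (length 2)
  B: 10 (length 2)
  C: 01 (length 2)
  D: 00 (length 2)
Average length = Σ p(s) × length(s) = 2.0000 bits


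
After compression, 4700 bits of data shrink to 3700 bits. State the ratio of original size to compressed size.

Compression ratio = Original / Compressed
= 4700 / 3700 = 1.27:1


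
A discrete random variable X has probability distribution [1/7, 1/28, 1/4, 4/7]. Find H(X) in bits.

H(X) = -Σ p(x) log₂ p(x)
  -1/7 × log₂(1/7) = 0.4011
  -1/28 × log₂(1/28) = 0.1717
  -1/4 × log₂(1/4) = 0.5000
  -4/7 × log₂(4/7) = 0.4613
H(X) = 1.5341 bits


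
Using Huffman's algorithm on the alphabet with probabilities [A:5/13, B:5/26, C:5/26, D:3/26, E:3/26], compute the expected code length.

Huffman tree construction:
Combine smallest probabilities repeatedly
Resulting codes:
  A: 11 (length 2)
  B: 00 (length 2)
  C: 01 (length 2)
  D: 100 (length 3)
  E: 101 (length 3)
Average length = Σ p(s) × length(s) = 2.2308 bits


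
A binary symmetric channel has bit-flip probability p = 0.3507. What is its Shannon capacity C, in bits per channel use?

For BSC with error probability p:
C = 1 - H(p) where H(p) is binary entropy
H(0.3507) = -0.3507 × log₂(0.3507) - 0.6493 × log₂(0.6493)
H(p) = 0.9347
C = 1 - 0.9347 = 0.0653 bits/use


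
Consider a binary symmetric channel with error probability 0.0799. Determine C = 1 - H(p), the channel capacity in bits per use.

For BSC with error probability p:
C = 1 - H(p) where H(p) is binary entropy
H(0.0799) = -0.0799 × log₂(0.0799) - 0.9201 × log₂(0.9201)
H(p) = 0.4018
C = 1 - 0.4018 = 0.5982 bits/use


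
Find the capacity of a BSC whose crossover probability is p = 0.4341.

For BSC with error probability p:
C = 1 - H(p) where H(p) is binary entropy
H(0.4341) = -0.4341 × log₂(0.4341) - 0.5659 × log₂(0.5659)
H(p) = 0.9874
C = 1 - 0.9874 = 0.0126 bits/use


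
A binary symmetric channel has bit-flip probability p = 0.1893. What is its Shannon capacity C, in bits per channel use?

For BSC with error probability p:
C = 1 - H(p) where H(p) is binary entropy
H(0.1893) = -0.1893 × log₂(0.1893) - 0.8107 × log₂(0.8107)
H(p) = 0.7000
C = 1 - 0.7000 = 0.3000 bits/use


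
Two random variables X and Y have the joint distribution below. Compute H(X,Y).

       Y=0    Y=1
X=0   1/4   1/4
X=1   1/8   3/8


H(X,Y) = -Σ p(x,y) log₂ p(x,y)
  p(0,0)=1/4: -0.2500 × log₂(0.2500) = 0.5000
  p(0,1)=1/4: -0.2500 × log₂(0.2500) = 0.5000
  p(1,0)=1/8: -0.1250 × log₂(0.1250) = 0.3750
  p(1,1)=3/8: -0.3750 × log₂(0.3750) = 0.5306
H(X,Y) = 1.9056 bits


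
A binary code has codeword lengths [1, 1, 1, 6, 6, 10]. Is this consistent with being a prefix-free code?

Kraft inequality: Σ 2^(-l_i) ≤ 1 for prefix-free code
Calculating: 2^(-1) + 2^(-1) + 2^(-1) + 2^(-6) + 2^(-6) + 2^(-10)
= 0.5 + 0.5 + 0.5 + 0.015625 + 0.015625 + 0.0009765625
= 1.5322
Since 1.5322 > 1, prefix-free code does not exist


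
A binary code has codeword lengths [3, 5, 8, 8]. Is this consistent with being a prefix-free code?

Kraft inequality: Σ 2^(-l_i) ≤ 1 for prefix-free code
Calculating: 2^(-3) + 2^(-5) + 2^(-8) + 2^(-8)
= 0.125 + 0.03125 + 0.00390625 + 0.00390625
= 0.1641
Since 0.1641 ≤ 1, prefix-free code exists


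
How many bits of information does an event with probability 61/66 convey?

Information content I(x) = -log₂(p(x))
I = -log₂(61/66) = -log₂(0.9242)
I = 0.1137 bits


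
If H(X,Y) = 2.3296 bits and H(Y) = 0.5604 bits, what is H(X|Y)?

Chain rule: H(X,Y) = H(X|Y) + H(Y)
H(X|Y) = H(X,Y) - H(Y) = 2.3296 - 0.5604 = 1.7692 bits


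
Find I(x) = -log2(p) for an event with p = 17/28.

Information content I(x) = -log₂(p(x))
I = -log₂(17/28) = -log₂(0.6071)
I = 0.7199 bits


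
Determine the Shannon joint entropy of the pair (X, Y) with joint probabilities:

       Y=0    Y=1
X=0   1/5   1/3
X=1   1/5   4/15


H(X,Y) = -Σ p(x,y) log₂ p(x,y)
  p(0,0)=1/5: -0.2000 × log₂(0.2000) = 0.4644
  p(0,1)=1/3: -0.3333 × log₂(0.3333) = 0.5283
  p(1,0)=1/5: -0.2000 × log₂(0.2000) = 0.4644
  p(1,1)=4/15: -0.2667 × log₂(0.2667) = 0.5085
H(X,Y) = 1.9656 bits


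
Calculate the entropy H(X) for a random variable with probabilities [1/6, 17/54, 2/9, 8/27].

H(X) = -Σ p(x) log₂ p(x)
  -1/6 × log₂(1/6) = 0.4308
  -17/54 × log₂(17/54) = 0.5249
  -2/9 × log₂(2/9) = 0.4822
  -8/27 × log₂(8/27) = 0.5200
H(X) = 1.9579 bits


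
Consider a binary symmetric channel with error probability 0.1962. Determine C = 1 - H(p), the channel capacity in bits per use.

For BSC with error probability p:
C = 1 - H(p) where H(p) is binary entropy
H(0.1962) = -0.1962 × log₂(0.1962) - 0.8038 × log₂(0.8038)
H(p) = 0.7143
C = 1 - 0.7143 = 0.2857 bits/use


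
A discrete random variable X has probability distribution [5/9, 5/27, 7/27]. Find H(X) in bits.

H(X) = -Σ p(x) log₂ p(x)
  -5/9 × log₂(5/9) = 0.4711
  -5/27 × log₂(5/27) = 0.4505
  -7/27 × log₂(7/27) = 0.5049
H(X) = 1.4266 bits


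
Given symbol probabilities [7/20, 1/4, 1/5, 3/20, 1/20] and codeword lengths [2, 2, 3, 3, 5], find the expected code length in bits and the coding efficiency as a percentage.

Average length L = Σ p_i × l_i = 2.5000 bits
Entropy H = 2.1211 bits
Efficiency η = H/L × 100% = 84.85%


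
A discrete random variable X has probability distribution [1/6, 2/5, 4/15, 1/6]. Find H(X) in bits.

H(X) = -Σ p(x) log₂ p(x)
  -1/6 × log₂(1/6) = 0.4308
  -2/5 × log₂(2/5) = 0.5288
  -4/15 × log₂(4/15) = 0.5085
  -1/6 × log₂(1/6) = 0.4308
H(X) = 1.8989 bits


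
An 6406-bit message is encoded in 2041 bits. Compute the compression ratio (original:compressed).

Compression ratio = Original / Compressed
= 6406 / 2041 = 3.14:1


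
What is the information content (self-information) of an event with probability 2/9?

Information content I(x) = -log₂(p(x))
I = -log₂(2/9) = -log₂(0.2222)
I = 2.1699 bits


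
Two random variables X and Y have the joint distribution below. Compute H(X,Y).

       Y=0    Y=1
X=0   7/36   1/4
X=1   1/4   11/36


H(X,Y) = -Σ p(x,y) log₂ p(x,y)
  p(0,0)=7/36: -0.1944 × log₂(0.1944) = 0.4594
  p(0,1)=1/4: -0.2500 × log₂(0.2500) = 0.5000
  p(1,0)=1/4: -0.2500 × log₂(0.2500) = 0.5000
  p(1,1)=11/36: -0.3056 × log₂(0.3056) = 0.5227
H(X,Y) = 1.9820 bits


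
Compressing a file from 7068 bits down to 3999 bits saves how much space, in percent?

Space savings = (1 - Compressed/Original) × 100%
= (1 - 3999/7068) × 100%
= 43.42%


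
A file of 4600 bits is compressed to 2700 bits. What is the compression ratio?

Compression ratio = Original / Compressed
= 4600 / 2700 = 1.70:1


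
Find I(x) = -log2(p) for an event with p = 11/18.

Information content I(x) = -log₂(p(x))
I = -log₂(11/18) = -log₂(0.6111)
I = 0.7105 bits


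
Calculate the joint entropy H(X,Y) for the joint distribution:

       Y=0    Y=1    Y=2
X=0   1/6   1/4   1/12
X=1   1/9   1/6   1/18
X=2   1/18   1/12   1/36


H(X,Y) = -Σ p(x,y) log₂ p(x,y)
  p(0,0)=1/6: -0.1667 × log₂(0.1667) = 0.4308
  p(0,1)=1/4: -0.2500 × log₂(0.2500) = 0.5000
  p(0,2)=1/12: -0.0833 × log₂(0.0833) = 0.2987
  p(1,0)=1/9: -0.1111 × log₂(0.1111) = 0.3522
  p(1,1)=1/6: -0.1667 × log₂(0.1667) = 0.4308
  p(1,2)=1/18: -0.0556 × log₂(0.0556) = 0.2317
  p(2,0)=1/18: -0.0556 × log₂(0.0556) = 0.2317
  p(2,1)=1/12: -0.0833 × log₂(0.0833) = 0.2987
  p(2,2)=1/36: -0.0278 × log₂(0.0278) = 0.1436
H(X,Y) = 2.9183 bits


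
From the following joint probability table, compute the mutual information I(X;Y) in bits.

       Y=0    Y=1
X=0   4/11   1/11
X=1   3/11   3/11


H(X) = 0.9940, H(Y) = 0.9457, H(X,Y) = 1.8676
I(X;Y) = H(X) + H(Y) - H(X,Y) = 0.0721 bits


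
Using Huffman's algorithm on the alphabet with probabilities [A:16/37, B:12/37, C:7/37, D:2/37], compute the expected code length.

Huffman tree construction:
Combine smallest probabilities repeatedly
Resulting codes:
  A: 0 (length 1)
  B: 11 (length 2)
  C: 101 (length 3)
  D: 100 (length 3)
Average length = Σ p(s) × length(s) = 1.8108 bits


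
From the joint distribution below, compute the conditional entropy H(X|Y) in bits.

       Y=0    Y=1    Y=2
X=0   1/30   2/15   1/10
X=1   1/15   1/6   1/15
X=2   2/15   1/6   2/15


H(X|Y) = Σ_y p(y) H(X|Y=y)
  p(Y=0) = 7/30, H(X|Y=0) = 1.3788
  p(Y=1) = 7/15, H(X|Y=1) = 1.5774
  p(Y=2) = 3/10, H(X|Y=2) = 1.5305
H(X|Y) = 0.2333×1.3788 + 0.4667×1.5774 + 0.3000×1.5305 = 1.5170 bits


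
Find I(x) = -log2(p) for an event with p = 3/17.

Information content I(x) = -log₂(p(x))
I = -log₂(3/17) = -log₂(0.1765)
I = 2.5025 bits


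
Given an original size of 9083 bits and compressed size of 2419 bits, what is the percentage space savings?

Space savings = (1 - Compressed/Original) × 100%
= (1 - 2419/9083) × 100%
= 73.37%


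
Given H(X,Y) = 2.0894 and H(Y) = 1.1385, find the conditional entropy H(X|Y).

Chain rule: H(X,Y) = H(X|Y) + H(Y)
H(X|Y) = H(X,Y) - H(Y) = 2.0894 - 1.1385 = 0.9509 bits


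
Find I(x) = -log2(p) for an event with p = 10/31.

Information content I(x) = -log₂(p(x))
I = -log₂(10/31) = -log₂(0.3226)
I = 1.6323 bits


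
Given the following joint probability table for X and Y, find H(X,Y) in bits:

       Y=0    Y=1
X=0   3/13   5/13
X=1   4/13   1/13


H(X,Y) = -Σ p(x,y) log₂ p(x,y)
  p(0,0)=3/13: -0.2308 × log₂(0.2308) = 0.4882
  p(0,1)=5/13: -0.3846 × log₂(0.3846) = 0.5302
  p(1,0)=4/13: -0.3077 × log₂(0.3077) = 0.5232
  p(1,1)=1/13: -0.0769 × log₂(0.0769) = 0.2846
H(X,Y) = 1.8262 bits


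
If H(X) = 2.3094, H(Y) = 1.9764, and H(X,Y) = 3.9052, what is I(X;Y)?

I(X;Y) = H(X) + H(Y) - H(X,Y)
I(X;Y) = 2.3094 + 1.9764 - 3.9052 = 0.3806 bits


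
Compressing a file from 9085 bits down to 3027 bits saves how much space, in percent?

Space savings = (1 - Compressed/Original) × 100%
= (1 - 3027/9085) × 100%
= 66.68%


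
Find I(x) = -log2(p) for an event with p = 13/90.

Information content I(x) = -log₂(p(x))
I = -log₂(13/90) = -log₂(0.1444)
I = 2.7914 bits


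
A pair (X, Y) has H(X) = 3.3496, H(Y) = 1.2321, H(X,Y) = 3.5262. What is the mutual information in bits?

I(X;Y) = H(X) + H(Y) - H(X,Y)
I(X;Y) = 3.3496 + 1.2321 - 3.5262 = 1.0555 bits


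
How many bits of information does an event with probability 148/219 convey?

Information content I(x) = -log₂(p(x))
I = -log₂(148/219) = -log₂(0.6758)
I = 0.5653 bits


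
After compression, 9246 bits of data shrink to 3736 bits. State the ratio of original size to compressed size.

Compression ratio = Original / Compressed
= 9246 / 3736 = 2.47:1


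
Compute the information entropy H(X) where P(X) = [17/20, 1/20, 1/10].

H(X) = -Σ p(x) log₂ p(x)
  -17/20 × log₂(17/20) = 0.1993
  -1/20 × log₂(1/20) = 0.2161
  -1/10 × log₂(1/10) = 0.3322
H(X) = 0.7476 bits


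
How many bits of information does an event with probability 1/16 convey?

Information content I(x) = -log₂(p(x))
I = -log₂(1/16) = -log₂(0.0625)
I = 4.0000 bits


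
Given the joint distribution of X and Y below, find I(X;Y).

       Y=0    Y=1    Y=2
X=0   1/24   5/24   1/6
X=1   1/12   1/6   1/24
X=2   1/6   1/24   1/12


H(X) = 1.5632, H(Y) = 1.5632, H(X,Y) = 2.9346
I(X;Y) = H(X) + H(Y) - H(X,Y) = 0.1918 bits


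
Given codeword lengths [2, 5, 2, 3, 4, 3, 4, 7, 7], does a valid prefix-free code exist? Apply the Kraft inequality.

Kraft inequality: Σ 2^(-l_i) ≤ 1 for prefix-free code
Calculating: 2^(-2) + 2^(-5) + 2^(-2) + 2^(-3) + 2^(-4) + 2^(-3) + 2^(-4) + 2^(-7) + 2^(-7)
= 0.25 + 0.03125 + 0.25 + 0.125 + 0.0625 + 0.125 + 0.0625 + 0.0078125 + 0.0078125
= 0.9219
Since 0.9219 ≤ 1, prefix-free code exists


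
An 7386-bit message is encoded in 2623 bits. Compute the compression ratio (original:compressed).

Compression ratio = Original / Compressed
= 7386 / 2623 = 2.82:1


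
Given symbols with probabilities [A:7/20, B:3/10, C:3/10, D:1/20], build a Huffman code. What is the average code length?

Huffman tree construction:
Combine smallest probabilities repeatedly
Resulting codes:
  A: 11 (length 2)
  B: 01 (length 2)
  C: 10 (length 2)
  D: 00 (length 2)
Average length = Σ p(s) × length(s) = 2.0000 bits


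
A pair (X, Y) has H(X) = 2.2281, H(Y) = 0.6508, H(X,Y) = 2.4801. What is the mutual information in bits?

I(X;Y) = H(X) + H(Y) - H(X,Y)
I(X;Y) = 2.2281 + 0.6508 - 2.4801 = 0.3988 bits


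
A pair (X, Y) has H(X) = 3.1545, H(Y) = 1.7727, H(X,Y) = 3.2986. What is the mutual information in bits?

I(X;Y) = H(X) + H(Y) - H(X,Y)
I(X;Y) = 3.1545 + 1.7727 - 3.2986 = 1.6286 bits


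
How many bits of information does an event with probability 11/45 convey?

Information content I(x) = -log₂(p(x))
I = -log₂(11/45) = -log₂(0.2444)
I = 2.0324 bits


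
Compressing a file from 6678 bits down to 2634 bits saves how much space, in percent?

Space savings = (1 - Compressed/Original) × 100%
= (1 - 2634/6678) × 100%
= 60.56%


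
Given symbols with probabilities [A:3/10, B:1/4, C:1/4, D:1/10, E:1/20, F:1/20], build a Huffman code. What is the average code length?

Huffman tree construction:
Combine smallest probabilities repeatedly
Resulting codes:
  A: 11 (length 2)
  B: 01 (length 2)
  C: 10 (length 2)
  D: 000 (length 3)
  E: 0010 (length 4)
  F: 0011 (length 4)
Average length = Σ p(s) × length(s) = 2.3000 bits


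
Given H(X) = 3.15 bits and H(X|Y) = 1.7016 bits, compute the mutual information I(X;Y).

I(X;Y) = H(X) - H(X|Y)
I(X;Y) = 3.15 - 1.7016 = 1.4484 bits


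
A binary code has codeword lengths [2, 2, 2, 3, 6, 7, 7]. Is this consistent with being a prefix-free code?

Kraft inequality: Σ 2^(-l_i) ≤ 1 for prefix-free code
Calculating: 2^(-2) + 2^(-2) + 2^(-2) + 2^(-3) + 2^(-6) + 2^(-7) + 2^(-7)
= 0.25 + 0.25 + 0.25 + 0.125 + 0.015625 + 0.0078125 + 0.0078125
= 0.9062
Since 0.9062 ≤ 1, prefix-free code exists


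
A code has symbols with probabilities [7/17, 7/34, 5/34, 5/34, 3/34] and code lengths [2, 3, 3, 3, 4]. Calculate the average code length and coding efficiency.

Average length L = Σ p_i × l_i = 2.6765 bits
Entropy H = 2.1190 bits
Efficiency η = H/L × 100% = 79.17%


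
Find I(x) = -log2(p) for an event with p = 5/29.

Information content I(x) = -log₂(p(x))
I = -log₂(5/29) = -log₂(0.1724)
I = 2.5361 bits


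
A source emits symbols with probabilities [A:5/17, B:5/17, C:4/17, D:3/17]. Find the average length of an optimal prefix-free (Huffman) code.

Huffman tree construction:
Combine smallest probabilities repeatedly
Resulting codes:
  A: 10 (length 2)
  B: 11 (length 2)
  C: 01 (length 2)
  D: 00 (length 2)
Average length = Σ p(s) × length(s) = 2.0000 bits


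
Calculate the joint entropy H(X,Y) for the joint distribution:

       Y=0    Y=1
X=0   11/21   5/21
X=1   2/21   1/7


H(X,Y) = -Σ p(x,y) log₂ p(x,y)
  p(0,0)=11/21: -0.5238 × log₂(0.5238) = 0.4887
  p(0,1)=5/21: -0.2381 × log₂(0.2381) = 0.4929
  p(1,0)=2/21: -0.0952 × log₂(0.0952) = 0.3231
  p(1,1)=1/7: -0.1429 × log₂(0.1429) = 0.4011
H(X,Y) = 1.7057 bits


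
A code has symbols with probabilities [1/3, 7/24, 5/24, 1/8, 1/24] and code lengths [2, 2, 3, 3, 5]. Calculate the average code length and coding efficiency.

Average length L = Σ p_i × l_i = 2.4583 bits
Entropy H = 2.0843 bits
Efficiency η = H/L × 100% = 84.78%


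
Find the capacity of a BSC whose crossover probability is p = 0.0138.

For BSC with error probability p:
C = 1 - H(p) where H(p) is binary entropy
H(0.0138) = -0.0138 × log₂(0.0138) - 0.9862 × log₂(0.9862)
H(p) = 0.1050
C = 1 - 0.1050 = 0.8950 bits/use


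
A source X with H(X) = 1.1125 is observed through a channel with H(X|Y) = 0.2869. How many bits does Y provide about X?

I(X;Y) = H(X) - H(X|Y)
I(X;Y) = 1.1125 - 0.2869 = 0.8256 bits


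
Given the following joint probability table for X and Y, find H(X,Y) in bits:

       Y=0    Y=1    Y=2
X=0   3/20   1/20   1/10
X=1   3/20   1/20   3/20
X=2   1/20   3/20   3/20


H(X,Y) = -Σ p(x,y) log₂ p(x,y)
  p(0,0)=3/20: -0.1500 × log₂(0.1500) = 0.4105
  p(0,1)=1/20: -0.0500 × log₂(0.0500) = 0.2161
  p(0,2)=1/10: -0.1000 × log₂(0.1000) = 0.3322
  p(1,0)=3/20: -0.1500 × log₂(0.1500) = 0.4105
  p(1,1)=1/20: -0.0500 × log₂(0.0500) = 0.2161
  p(1,2)=3/20: -0.1500 × log₂(0.1500) = 0.4105
  p(2,0)=1/20: -0.0500 × log₂(0.0500) = 0.2161
  p(2,1)=3/20: -0.1500 × log₂(0.1500) = 0.4105
  p(2,2)=3/20: -0.1500 × log₂(0.1500) = 0.4105
H(X,Y) = 3.0332 bits


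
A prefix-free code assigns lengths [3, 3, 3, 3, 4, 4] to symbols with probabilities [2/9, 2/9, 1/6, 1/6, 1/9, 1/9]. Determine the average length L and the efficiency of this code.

Average length L = Σ p_i × l_i = 3.2222 bits
Entropy H = 2.5305 bits
Efficiency η = H/L × 100% = 78.53%


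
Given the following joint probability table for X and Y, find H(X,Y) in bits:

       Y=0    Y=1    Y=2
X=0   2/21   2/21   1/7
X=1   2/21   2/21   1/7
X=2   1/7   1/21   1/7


H(X,Y) = -Σ p(x,y) log₂ p(x,y)
  p(0,0)=2/21: -0.0952 × log₂(0.0952) = 0.3231
  p(0,1)=2/21: -0.0952 × log₂(0.0952) = 0.3231
  p(0,2)=1/7: -0.1429 × log₂(0.1429) = 0.4011
  p(1,0)=2/21: -0.0952 × log₂(0.0952) = 0.3231
  p(1,1)=2/21: -0.0952 × log₂(0.0952) = 0.3231
  p(1,2)=1/7: -0.1429 × log₂(0.1429) = 0.4011
  p(2,0)=1/7: -0.1429 × log₂(0.1429) = 0.4011
  p(2,1)=1/21: -0.0476 × log₂(0.0476) = 0.2092
  p(2,2)=1/7: -0.1429 × log₂(0.1429) = 0.4011
H(X,Y) = 3.1057 bits


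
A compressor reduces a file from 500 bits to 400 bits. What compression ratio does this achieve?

Compression ratio = Original / Compressed
= 500 / 400 = 1.25:1


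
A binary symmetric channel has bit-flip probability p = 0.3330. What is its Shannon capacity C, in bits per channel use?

For BSC with error probability p:
C = 1 - H(p) where H(p) is binary entropy
H(0.3330) = -0.3330 × log₂(0.3330) - 0.6670 × log₂(0.6670)
H(p) = 0.9180
C = 1 - 0.9180 = 0.0820 bits/use


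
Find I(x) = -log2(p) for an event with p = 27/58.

Information content I(x) = -log₂(p(x))
I = -log₂(27/58) = -log₂(0.4655)
I = 1.1031 bits


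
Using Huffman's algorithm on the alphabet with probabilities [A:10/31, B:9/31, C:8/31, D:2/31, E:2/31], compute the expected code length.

Huffman tree construction:
Combine smallest probabilities repeatedly
Resulting codes:
  A: 11 (length 2)
  B: 10 (length 2)
  C: 01 (length 2)
  D: 000 (length 3)
  E: 001 (length 3)
Average length = Σ p(s) × length(s) = 2.1290 bits


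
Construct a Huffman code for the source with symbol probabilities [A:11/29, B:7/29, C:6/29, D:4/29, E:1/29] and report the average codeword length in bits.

Huffman tree construction:
Combine smallest probabilities repeatedly
Resulting codes:
  A: 11 (length 2)
  B: 10 (length 2)
  C: 01 (length 2)
  D: 001 (length 3)
  E: 000 (length 3)
Average length = Σ p(s) × length(s) = 2.1724 bits


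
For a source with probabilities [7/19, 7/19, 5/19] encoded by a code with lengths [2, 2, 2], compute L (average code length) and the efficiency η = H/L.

Average length L = Σ p_i × l_i = 2.0000 bits
Entropy H = 1.5683 bits
Efficiency η = H/L × 100% = 78.42%


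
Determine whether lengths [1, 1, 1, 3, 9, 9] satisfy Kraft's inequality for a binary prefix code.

Kraft inequality: Σ 2^(-l_i) ≤ 1 for prefix-free code
Calculating: 2^(-1) + 2^(-1) + 2^(-1) + 2^(-3) + 2^(-9) + 2^(-9)
= 0.5 + 0.5 + 0.5 + 0.125 + 0.001953125 + 0.001953125
= 1.6289
Since 1.6289 > 1, prefix-free code does not exist


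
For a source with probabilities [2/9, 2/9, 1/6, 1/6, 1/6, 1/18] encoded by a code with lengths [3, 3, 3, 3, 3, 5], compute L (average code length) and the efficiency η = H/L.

Average length L = Σ p_i × l_i = 3.1111 bits
Entropy H = 2.4886 bits
Efficiency η = H/L × 100% = 79.99%


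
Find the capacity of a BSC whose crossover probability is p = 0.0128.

For BSC with error probability p:
C = 1 - H(p) where H(p) is binary entropy
H(0.0128) = -0.0128 × log₂(0.0128) - 0.9872 × log₂(0.9872)
H(p) = 0.0988
C = 1 - 0.0988 = 0.9012 bits/use


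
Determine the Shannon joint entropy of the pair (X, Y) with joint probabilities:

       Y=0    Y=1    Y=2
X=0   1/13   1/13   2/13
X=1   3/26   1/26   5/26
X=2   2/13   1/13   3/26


H(X,Y) = -Σ p(x,y) log₂ p(x,y)
  p(0,0)=1/13: -0.0769 × log₂(0.0769) = 0.2846
  p(0,1)=1/13: -0.0769 × log₂(0.0769) = 0.2846
  p(0,2)=2/13: -0.1538 × log₂(0.1538) = 0.4155
  p(1,0)=3/26: -0.1154 × log₂(0.1154) = 0.3595
  p(1,1)=1/26: -0.0385 × log₂(0.0385) = 0.1808
  p(1,2)=5/26: -0.1923 × log₂(0.1923) = 0.4574
  p(2,0)=2/13: -0.1538 × log₂(0.1538) = 0.4155
  p(2,1)=1/13: -0.0769 × log₂(0.0769) = 0.2846
  p(2,2)=3/26: -0.1154 × log₂(0.1154) = 0.3595
H(X,Y) = 3.0420 bits


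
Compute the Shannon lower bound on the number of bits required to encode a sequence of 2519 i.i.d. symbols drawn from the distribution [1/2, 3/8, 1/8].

Entropy H = 1.4056 bits/symbol
Minimum bits = H × n = 1.4056 × 2519
= 3540.80 bits


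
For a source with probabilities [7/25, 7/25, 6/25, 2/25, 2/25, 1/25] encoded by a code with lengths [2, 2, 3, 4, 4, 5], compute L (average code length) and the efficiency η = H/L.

Average length L = Σ p_i × l_i = 2.6800 bits
Entropy H = 2.2913 bits
Efficiency η = H/L × 100% = 85.50%


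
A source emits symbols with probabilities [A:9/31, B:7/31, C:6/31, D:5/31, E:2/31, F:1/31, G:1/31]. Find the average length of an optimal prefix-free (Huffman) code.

Huffman tree construction:
Combine smallest probabilities repeatedly
Resulting codes:
  A: 10 (length 2)
  B: 01 (length 2)
  C: 00 (length 2)
  D: 111 (length 3)
  E: 1100 (length 4)
  F: 11010 (length 5)
  G: 11011 (length 5)
Average length = Σ p(s) × length(s) = 2.4839 bits


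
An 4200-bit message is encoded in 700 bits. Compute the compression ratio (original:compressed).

Compression ratio = Original / Compressed
= 4200 / 700 = 6.00:1


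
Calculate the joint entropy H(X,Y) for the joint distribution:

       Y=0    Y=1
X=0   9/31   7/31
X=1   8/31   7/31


H(X,Y) = -Σ p(x,y) log₂ p(x,y)
  p(0,0)=9/31: -0.2903 × log₂(0.2903) = 0.5180
  p(0,1)=7/31: -0.2258 × log₂(0.2258) = 0.4848
  p(1,0)=8/31: -0.2581 × log₂(0.2581) = 0.5043
  p(1,1)=7/31: -0.2258 × log₂(0.2258) = 0.4848
H(X,Y) = 1.9919 bits


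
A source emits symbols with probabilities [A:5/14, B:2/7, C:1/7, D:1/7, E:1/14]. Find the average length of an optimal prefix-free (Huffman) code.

Huffman tree construction:
Combine smallest probabilities repeatedly
Resulting codes:
  A: 11 (length 2)
  B: 10 (length 2)
  C: 011 (length 3)
  D: 00 (length 2)
  E: 010 (length 3)
Average length = Σ p(s) × length(s) = 2.2143 bits


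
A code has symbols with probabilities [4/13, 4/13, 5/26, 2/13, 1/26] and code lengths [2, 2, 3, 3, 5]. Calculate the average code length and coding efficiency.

Average length L = Σ p_i × l_i = 2.4615 bits
Entropy H = 2.1001 bits
Efficiency η = H/L × 100% = 85.32%


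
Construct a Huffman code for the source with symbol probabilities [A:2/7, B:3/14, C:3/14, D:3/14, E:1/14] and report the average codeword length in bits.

Huffman tree construction:
Combine smallest probabilities repeatedly
Resulting codes:
  A: 10 (length 2)
  B: 111 (length 3)
  C: 00 (length 2)
  D: 01 (length 2)
  E: 110 (length 3)
Average length = Σ p(s) × length(s) = 2.2857 bits


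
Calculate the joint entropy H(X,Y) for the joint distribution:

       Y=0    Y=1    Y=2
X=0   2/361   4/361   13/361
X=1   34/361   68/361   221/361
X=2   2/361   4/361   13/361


H(X,Y) = -Σ p(x,y) log₂ p(x,y)
  p(0,0)=2/361: -0.0055 × log₂(0.0055) = 0.0415
  p(0,1)=4/361: -0.0111 × log₂(0.0111) = 0.0720
  p(0,2)=13/361: -0.0360 × log₂(0.0360) = 0.1727
  p(1,0)=34/361: -0.0942 × log₂(0.0942) = 0.3210
  p(1,1)=68/361: -0.1884 × log₂(0.1884) = 0.4537
  p(1,2)=221/361: -0.6122 × log₂(0.6122) = 0.4334
  p(2,0)=2/361: -0.0055 × log₂(0.0055) = 0.0415
  p(2,1)=4/361: -0.0111 × log₂(0.0111) = 0.0720
  p(2,2)=13/361: -0.0360 × log₂(0.0360) = 0.1727
H(X,Y) = 1.7805 bits


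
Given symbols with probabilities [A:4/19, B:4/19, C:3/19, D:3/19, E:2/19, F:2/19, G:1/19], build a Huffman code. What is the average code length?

Huffman tree construction:
Combine smallest probabilities repeatedly
Resulting codes:
  A: 00 (length 2)
  B: 01 (length 2)
  C: 101 (length 3)
  D: 110 (length 3)
  E: 1111 (length 4)
  F: 100 (length 3)
  G: 1110 (length 4)
Average length = Σ p(s) × length(s) = 2.7368 bits


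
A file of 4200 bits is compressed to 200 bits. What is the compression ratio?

Compression ratio = Original / Compressed
= 4200 / 200 = 21.00:1


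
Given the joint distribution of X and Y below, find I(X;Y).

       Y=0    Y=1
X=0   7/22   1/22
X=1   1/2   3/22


H(X) = 0.9457, H(Y) = 0.6840, H(X,Y) = 1.6203
I(X;Y) = H(X) + H(Y) - H(X,Y) = 0.0094 bits


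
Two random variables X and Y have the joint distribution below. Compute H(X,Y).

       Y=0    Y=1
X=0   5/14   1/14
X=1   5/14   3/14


H(X,Y) = -Σ p(x,y) log₂ p(x,y)
  p(0,0)=5/14: -0.3571 × log₂(0.3571) = 0.5305
  p(0,1)=1/14: -0.0714 × log₂(0.0714) = 0.2720
  p(1,0)=5/14: -0.3571 × log₂(0.3571) = 0.5305
  p(1,1)=3/14: -0.2143 × log₂(0.2143) = 0.4762
H(X,Y) = 1.8092 bits


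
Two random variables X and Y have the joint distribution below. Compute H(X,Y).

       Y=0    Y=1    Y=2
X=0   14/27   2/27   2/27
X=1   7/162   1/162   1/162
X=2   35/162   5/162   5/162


H(X,Y) = -Σ p(x,y) log₂ p(x,y)
  p(0,0)=14/27: -0.5185 × log₂(0.5185) = 0.4913
  p(0,1)=2/27: -0.0741 × log₂(0.0741) = 0.2781
  p(0,2)=2/27: -0.0741 × log₂(0.0741) = 0.2781
  p(1,0)=7/162: -0.0432 × log₂(0.0432) = 0.1958
  p(1,1)=1/162: -0.0062 × log₂(0.0062) = 0.0453
  p(1,2)=1/162: -0.0062 × log₂(0.0062) = 0.0453
  p(2,0)=35/162: -0.2160 × log₂(0.2160) = 0.4776
  p(2,1)=5/162: -0.0309 × log₂(0.0309) = 0.1549
  p(2,2)=5/162: -0.0309 × log₂(0.0309) = 0.1549
H(X,Y) = 2.1214 bits


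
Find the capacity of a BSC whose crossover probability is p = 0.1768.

For BSC with error probability p:
C = 1 - H(p) where H(p) is binary entropy
H(0.1768) = -0.1768 × log₂(0.1768) - 0.8232 × log₂(0.8232)
H(p) = 0.6730
C = 1 - 0.6730 = 0.3270 bits/use


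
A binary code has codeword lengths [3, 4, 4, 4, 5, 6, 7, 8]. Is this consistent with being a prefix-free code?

Kraft inequality: Σ 2^(-l_i) ≤ 1 for prefix-free code
Calculating: 2^(-3) + 2^(-4) + 2^(-4) + 2^(-4) + 2^(-5) + 2^(-6) + 2^(-7) + 2^(-8)
= 0.125 + 0.0625 + 0.0625 + 0.0625 + 0.03125 + 0.015625 + 0.0078125 + 0.00390625
= 0.3711
Since 0.3711 ≤ 1, prefix-free code exists


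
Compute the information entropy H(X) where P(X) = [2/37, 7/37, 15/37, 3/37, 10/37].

H(X) = -Σ p(x) log₂ p(x)
  -2/37 × log₂(2/37) = 0.2275
  -7/37 × log₂(7/37) = 0.4545
  -15/37 × log₂(15/37) = 0.5281
  -3/37 × log₂(3/37) = 0.2939
  -10/37 × log₂(10/37) = 0.5101
H(X) = 2.0141 bits


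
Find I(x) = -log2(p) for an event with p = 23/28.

Information content I(x) = -log₂(p(x))
I = -log₂(23/28) = -log₂(0.8214)
I = 0.2838 bits


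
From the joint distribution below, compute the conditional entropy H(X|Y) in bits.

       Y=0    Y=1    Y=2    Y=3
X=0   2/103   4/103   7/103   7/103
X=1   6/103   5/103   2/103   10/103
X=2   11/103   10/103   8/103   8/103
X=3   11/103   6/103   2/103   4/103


H(X|Y) = Σ_y p(y) H(X|Y=y)
  p(Y=0) = 30/103, H(X|Y=0) = 1.7863
  p(Y=1) = 25/103, H(X|Y=1) = 1.9103
  p(Y=2) = 19/103, H(X|Y=2) = 1.7400
  p(Y=3) = 29/103, H(X|Y=3) = 1.9314
H(X|Y) = 0.2913×1.7863 + 0.2427×1.9103 + 0.1845×1.7400 + 0.2816×1.9314 = 1.8487 bits


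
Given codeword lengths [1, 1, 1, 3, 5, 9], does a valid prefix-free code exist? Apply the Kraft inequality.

Kraft inequality: Σ 2^(-l_i) ≤ 1 for prefix-free code
Calculating: 2^(-1) + 2^(-1) + 2^(-1) + 2^(-3) + 2^(-5) + 2^(-9)
= 0.5 + 0.5 + 0.5 + 0.125 + 0.03125 + 0.001953125
= 1.6582
Since 1.6582 > 1, prefix-free code does not exist


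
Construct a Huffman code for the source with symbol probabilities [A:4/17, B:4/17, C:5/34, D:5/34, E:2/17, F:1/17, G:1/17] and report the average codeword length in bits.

Huffman tree construction:
Combine smallest probabilities repeatedly
Resulting codes:
  A: 00 (length 2)
  B: 01 (length 2)
  C: 110 (length 3)
  D: 111 (length 3)
  E: 100 (length 3)
  F: 1010 (length 4)
  G: 1011 (length 4)
Average length = Σ p(s) × length(s) = 2.6471 bits


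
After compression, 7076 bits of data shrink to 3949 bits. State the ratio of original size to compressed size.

Compression ratio = Original / Compressed
= 7076 / 3949 = 1.79:1


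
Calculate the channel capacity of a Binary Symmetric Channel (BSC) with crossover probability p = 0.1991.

For BSC with error probability p:
C = 1 - H(p) where H(p) is binary entropy
H(0.1991) = -0.1991 × log₂(0.1991) - 0.8009 × log₂(0.8009)
H(p) = 0.7201
C = 1 - 0.7201 = 0.2799 bits/use


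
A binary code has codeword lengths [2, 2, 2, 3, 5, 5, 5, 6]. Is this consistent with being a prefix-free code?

Kraft inequality: Σ 2^(-l_i) ≤ 1 for prefix-free code
Calculating: 2^(-2) + 2^(-2) + 2^(-2) + 2^(-3) + 2^(-5) + 2^(-5) + 2^(-5) + 2^(-6)
= 0.25 + 0.25 + 0.25 + 0.125 + 0.03125 + 0.03125 + 0.03125 + 0.015625
= 0.9844
Since 0.9844 ≤ 1, prefix-free code exists


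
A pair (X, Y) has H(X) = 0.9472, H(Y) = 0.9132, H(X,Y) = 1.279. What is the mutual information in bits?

I(X;Y) = H(X) + H(Y) - H(X,Y)
I(X;Y) = 0.9472 + 0.9132 - 1.279 = 0.5814 bits


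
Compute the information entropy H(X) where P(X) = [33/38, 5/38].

H(X) = -Σ p(x) log₂ p(x)
  -33/38 × log₂(33/38) = 0.1768
  -5/38 × log₂(5/38) = 0.3850
H(X) = 0.5618 bits


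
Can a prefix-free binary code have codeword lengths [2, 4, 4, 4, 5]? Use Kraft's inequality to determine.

Kraft inequality: Σ 2^(-l_i) ≤ 1 for prefix-free code
Calculating: 2^(-2) + 2^(-4) + 2^(-4) + 2^(-4) + 2^(-5)
= 0.25 + 0.0625 + 0.0625 + 0.0625 + 0.03125
= 0.4688
Since 0.4688 ≤ 1, prefix-free code exists


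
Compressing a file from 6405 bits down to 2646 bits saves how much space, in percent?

Space savings = (1 - Compressed/Original) × 100%
= (1 - 2646/6405) × 100%
= 58.69%


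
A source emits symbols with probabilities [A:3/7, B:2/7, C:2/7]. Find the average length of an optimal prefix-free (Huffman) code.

Huffman tree construction:
Combine smallest probabilities repeatedly
Resulting codes:
  A: 0 (length 1)
  B: 10 (length 2)
  C: 11 (length 2)
Average length = Σ p(s) × length(s) = 1.5714 bits


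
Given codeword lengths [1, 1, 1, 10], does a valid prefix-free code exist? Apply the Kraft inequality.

Kraft inequality: Σ 2^(-l_i) ≤ 1 for prefix-free code
Calculating: 2^(-1) + 2^(-1) + 2^(-1) + 2^(-10)
= 0.5 + 0.5 + 0.5 + 0.0009765625
= 1.5010
Since 1.5010 > 1, prefix-free code does not exist


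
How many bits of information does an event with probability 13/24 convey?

Information content I(x) = -log₂(p(x))
I = -log₂(13/24) = -log₂(0.5417)
I = 0.8845 bits


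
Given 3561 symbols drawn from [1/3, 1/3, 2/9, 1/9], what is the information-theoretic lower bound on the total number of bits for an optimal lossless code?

Entropy H = 1.8911 bits/symbol
Minimum bits = H × n = 1.8911 × 3561
= 6734.07 bits


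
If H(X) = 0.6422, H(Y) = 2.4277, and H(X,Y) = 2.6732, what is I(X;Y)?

I(X;Y) = H(X) + H(Y) - H(X,Y)
I(X;Y) = 0.6422 + 2.4277 - 2.6732 = 0.3967 bits


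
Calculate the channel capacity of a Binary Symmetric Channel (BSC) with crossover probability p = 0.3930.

For BSC with error probability p:
C = 1 - H(p) where H(p) is binary entropy
H(0.3930) = -0.3930 × log₂(0.3930) - 0.6070 × log₂(0.6070)
H(p) = 0.9667
C = 1 - 0.9667 = 0.0333 bits/use


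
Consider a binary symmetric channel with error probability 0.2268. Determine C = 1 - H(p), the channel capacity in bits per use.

For BSC with error probability p:
C = 1 - H(p) where H(p) is binary entropy
H(0.2268) = -0.2268 × log₂(0.2268) - 0.7732 × log₂(0.7732)
H(p) = 0.7724
C = 1 - 0.7724 = 0.2276 bits/use


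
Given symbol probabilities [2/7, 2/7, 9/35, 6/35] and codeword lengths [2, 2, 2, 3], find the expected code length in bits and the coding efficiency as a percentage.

Average length L = Σ p_i × l_i = 2.1714 bits
Entropy H = 1.9728 bits
Efficiency η = H/L × 100% = 90.85%


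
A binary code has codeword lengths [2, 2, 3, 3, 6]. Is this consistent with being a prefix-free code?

Kraft inequality: Σ 2^(-l_i) ≤ 1 for prefix-free code
Calculating: 2^(-2) + 2^(-2) + 2^(-3) + 2^(-3) + 2^(-6)
= 0.25 + 0.25 + 0.125 + 0.125 + 0.015625
= 0.7656
Since 0.7656 ≤ 1, prefix-free code exists


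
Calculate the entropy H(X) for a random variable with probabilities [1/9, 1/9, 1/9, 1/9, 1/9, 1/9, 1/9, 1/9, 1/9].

H(X) = -Σ p(x) log₂ p(x)
  -1/9 × log₂(1/9) = 0.3522
  -1/9 × log₂(1/9) = 0.3522
  -1/9 × log₂(1/9) = 0.3522
  -1/9 × log₂(1/9) = 0.3522
  -1/9 × log₂(1/9) = 0.3522
  -1/9 × log₂(1/9) = 0.3522
  -1/9 × log₂(1/9) = 0.3522
  -1/9 × log₂(1/9) = 0.3522
  -1/9 × log₂(1/9) = 0.3522
H(X) = 3.1699 bits


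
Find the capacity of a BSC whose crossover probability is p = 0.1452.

For BSC with error probability p:
C = 1 - H(p) where H(p) is binary entropy
H(0.1452) = -0.1452 × log₂(0.1452) - 0.8548 × log₂(0.8548)
H(p) = 0.5977
C = 1 - 0.5977 = 0.4023 bits/use


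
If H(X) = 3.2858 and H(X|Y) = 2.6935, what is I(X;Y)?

I(X;Y) = H(X) - H(X|Y)
I(X;Y) = 3.2858 - 2.6935 = 0.5923 bits
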